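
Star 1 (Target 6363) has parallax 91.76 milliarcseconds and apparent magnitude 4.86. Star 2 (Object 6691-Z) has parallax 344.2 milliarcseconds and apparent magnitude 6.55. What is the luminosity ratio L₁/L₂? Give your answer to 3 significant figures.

d₁ = 1/p₁ = 1/0.09176″ = 10.898 pc; d₂ = 1/p₂ = 1/0.3442″ = 2.9053 pc.
M₁ = m₁ − 5 log₁₀ d₁ + 5 = 4.86 − 5.1867 + 5 = 4.6733.
M₂ = 6.55 − 2.3160 + 5 = 9.2340.
L₁/L₂ = 10^(0.4(M₂ − M₁)) = 10^(0.4 × 4.5607) = 10^1.82428 = 66.724.

L₁/L₂ = 66.7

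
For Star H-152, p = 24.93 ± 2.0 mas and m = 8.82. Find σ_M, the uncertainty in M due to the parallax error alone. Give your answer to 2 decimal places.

σ_M = 0.17 mag

M = m − 5 log₁₀ d + 5 = m + 5 log₁₀ p + 5, so ∂M/∂p = 5/(p ln 10).
σ_M = (5/ln 10) · (σ_p/p) = 2.1715 × 2.0/24.93 = 2.1715 × 0.080225 = 0.17421.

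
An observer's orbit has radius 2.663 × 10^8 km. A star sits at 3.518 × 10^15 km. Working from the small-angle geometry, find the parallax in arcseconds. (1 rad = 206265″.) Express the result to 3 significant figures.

0.0156 arcsec

θ ≈ B/d = (2.663 × 10^8) / (3.518 × 10^15) = 7.5696 × 10^-8 rad.
In arcseconds: 7.5696 × 10^-8 × 206265 = 0.015613″.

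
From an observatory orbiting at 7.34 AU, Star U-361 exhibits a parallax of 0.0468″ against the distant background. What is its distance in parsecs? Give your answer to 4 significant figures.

With baseline B (in AU) and parallax p (in arcsec), d = B/p parsecs.
d = 7.34 / 0.0468 = 156.84 pc.

156.8 pc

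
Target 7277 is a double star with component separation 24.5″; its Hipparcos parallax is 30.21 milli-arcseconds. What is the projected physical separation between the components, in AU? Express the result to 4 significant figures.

811.0 AU

d = 1/p = 1/0.03021″ = 33.102 pc.
At distance d (pc), an angle of θ arcsec spans θ·d AU: s = 24.5 × 33.102 = 811 AU.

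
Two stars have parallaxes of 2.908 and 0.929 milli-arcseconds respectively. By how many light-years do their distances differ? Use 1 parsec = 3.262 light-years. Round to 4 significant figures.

d_A = 1/0.002908″ = 343.88 pc; d_B = 1/0.0009290″ = 1076.4 pc.
|d_B − d_A| = |1076.4 − 343.88| = 732.52 pc = 732.52 × 3.262 ly = 2389.5 ly.

2390 ly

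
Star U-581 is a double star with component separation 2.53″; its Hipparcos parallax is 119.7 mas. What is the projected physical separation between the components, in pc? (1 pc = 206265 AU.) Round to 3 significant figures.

d = 1/p = 1/0.1197″ = 8.3542 pc.
At distance d (pc), an angle of θ arcsec spans θ·d AU: s = 2.53 × 8.3542 = 21.136 AU.
= 21.136 / 206265 = 0.00010247 pc.

0.000102 pc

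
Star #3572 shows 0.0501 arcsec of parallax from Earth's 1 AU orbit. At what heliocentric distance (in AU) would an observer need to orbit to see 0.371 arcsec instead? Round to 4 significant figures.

Parallax scales linearly with baseline: p ∝ B, so B = p_target / p_Earth × 1 AU.
B = 0.371 / 0.0501 = 7.4052 AU.

7.405 AU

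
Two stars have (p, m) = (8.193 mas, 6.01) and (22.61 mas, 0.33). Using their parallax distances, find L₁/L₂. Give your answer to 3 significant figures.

d₁ = 1/p₁ = 1/0.008193″ = 122.06 pc; d₂ = 1/p₂ = 1/0.02261″ = 44.228 pc.
M₁ = m₁ − 5 log₁₀ d₁ + 5 = 6.01 − 10.4329 + 5 = 0.5771.
M₂ = 0.33 − 8.2285 + 5 = -2.8985.
L₁/L₂ = 10^(0.4(M₂ − M₁)) = 10^(0.4 × (-3.4756)) = 10^(-1.39024) = 0.040716.

L₁/L₂ = 0.0407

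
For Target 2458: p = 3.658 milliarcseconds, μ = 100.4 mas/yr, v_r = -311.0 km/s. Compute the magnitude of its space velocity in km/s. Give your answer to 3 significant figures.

d = 1/p = 1/0.003658″ = 273.37 pc.
μ = 100.4 mas/yr = 0.1004 ″/yr.
v_t = 4.740 μ d = 4.740 × 0.1004 × 273.37 = 130.1 km/s.
v = √(v_r² + v_t²) = √((-311.0)² + 130.1²) = √113647 = 337.12 km/s.

337 km/s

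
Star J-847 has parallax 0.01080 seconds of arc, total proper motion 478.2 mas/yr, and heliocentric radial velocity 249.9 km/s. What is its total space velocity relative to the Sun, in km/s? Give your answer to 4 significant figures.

d = 1/p = 1/0.01080″ = 92.593 pc.
μ = 478.2 mas/yr = 0.4782 ″/yr.
v_t = 4.740 μ d = 4.740 × 0.4782 × 92.593 = 209.88 km/s.
v = √(v_r² + v_t²) = √(249.9² + 209.88²) = √106500 = 326.34 km/s.

326.3 km/s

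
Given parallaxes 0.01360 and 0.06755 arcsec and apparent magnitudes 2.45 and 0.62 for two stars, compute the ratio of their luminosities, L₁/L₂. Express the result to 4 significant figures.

d₁ = 1/p₁ = 1/0.01360″ = 73.529 pc; d₂ = 1/p₂ = 1/0.06755″ = 14.804 pc.
M₁ = m₁ − 5 log₁₀ d₁ + 5 = 2.45 − 9.3323 + 5 = -1.8823.
M₂ = 0.62 − 5.8519 + 5 = -0.2319.
L₁/L₂ = 10^(0.4(M₂ − M₁)) = 10^(0.4 × 1.6504) = 10^0.66016 = 4.5726.

L₁/L₂ = 4.573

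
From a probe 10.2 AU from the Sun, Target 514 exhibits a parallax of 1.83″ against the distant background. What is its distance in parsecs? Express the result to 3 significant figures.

With baseline B (in AU) and parallax p (in arcsec), d = B/p parsecs.
d = 10.2 / 1.83 = 5.5738 pc.

5.57 pc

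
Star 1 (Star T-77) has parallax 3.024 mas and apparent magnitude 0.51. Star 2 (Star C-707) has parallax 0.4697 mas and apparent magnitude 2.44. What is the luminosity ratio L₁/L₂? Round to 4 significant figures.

L₁/L₂ = 0.1427

d₁ = 1/p₁ = 1/0.003024″ = 330.69 pc; d₂ = 1/p₂ = 1/0.0004697″ = 2129 pc.
M₁ = m₁ − 5 log₁₀ d₁ + 5 = 0.51 − 12.5971 + 5 = -7.0871.
M₂ = 2.44 − 16.6409 + 5 = -9.2009.
L₁/L₂ = 10^(0.4(M₂ − M₁)) = 10^(0.4 × (-2.1138)) = 10^(-0.84552) = 0.14272.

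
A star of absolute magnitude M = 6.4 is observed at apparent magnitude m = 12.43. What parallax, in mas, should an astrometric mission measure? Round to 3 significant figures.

m − M = 12.43 − 6.4 = 6.03.
d = 10^((m−M)/5 + 1) = 10^2.206 = 160.69 pc.
p = 1/d = 1/160.69 = 0.0062232 arcsec = 6.2232 mas.

6.22 mas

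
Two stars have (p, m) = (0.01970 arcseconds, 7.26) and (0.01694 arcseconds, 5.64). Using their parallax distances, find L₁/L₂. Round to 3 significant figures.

d₁ = 1/p₁ = 1/0.01970″ = 50.761 pc; d₂ = 1/p₂ = 1/0.01694″ = 59.032 pc.
M₁ = m₁ − 5 log₁₀ d₁ + 5 = 7.26 − 8.5277 + 5 = 3.7323.
M₂ = 5.64 − 8.8554 + 5 = 1.7846.
L₁/L₂ = 10^(0.4(M₂ − M₁)) = 10^(0.4 × (-1.9477)) = 10^(-0.77908) = 0.16631.

L₁/L₂ = 0.166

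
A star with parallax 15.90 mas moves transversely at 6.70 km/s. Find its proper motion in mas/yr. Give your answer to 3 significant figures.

22.5 mas/yr

d = 1/p = 1/0.01590″ = 62.893 pc.
μ = v_t / (4.74 d) = 6.70 / (4.74 × 62.893) = 6.70 / 298.11 = 0.022475 ″/yr = 22.475 mas/yr.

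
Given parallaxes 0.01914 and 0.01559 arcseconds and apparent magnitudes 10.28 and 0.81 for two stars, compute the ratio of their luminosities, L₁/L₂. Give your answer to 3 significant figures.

L₁/L₂ = 0.000108

d₁ = 1/p₁ = 1/0.01914″ = 52.247 pc; d₂ = 1/p₂ = 1/0.01559″ = 64.144 pc.
M₁ = m₁ − 5 log₁₀ d₁ + 5 = 10.28 − 8.5903 + 5 = 6.6897.
M₂ = 0.81 − 9.0358 + 5 = -3.2258.
L₁/L₂ = 10^(0.4(M₂ − M₁)) = 10^(0.4 × (-9.9155)) = 10^(-3.96620) = 0.00010809.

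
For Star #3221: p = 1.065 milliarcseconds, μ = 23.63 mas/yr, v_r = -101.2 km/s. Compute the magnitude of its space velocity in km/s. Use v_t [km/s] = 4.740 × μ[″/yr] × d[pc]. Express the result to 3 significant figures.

d = 1/p = 1/0.001065″ = 938.97 pc.
μ = 23.63 mas/yr = 0.02363 ″/yr.
v_t = 4.740 μ d = 4.740 × 0.02363 × 938.97 = 105.17 km/s.
v = √(v_r² + v_t²) = √((-101.2)² + 105.17²) = √21302.2 = 145.95 km/s.

146 km/s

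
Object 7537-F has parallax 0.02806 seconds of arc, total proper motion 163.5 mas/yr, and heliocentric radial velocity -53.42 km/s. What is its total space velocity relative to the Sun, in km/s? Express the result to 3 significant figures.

60.1 km/s

d = 1/p = 1/0.02806″ = 35.638 pc.
μ = 163.5 mas/yr = 0.1635 ″/yr.
v_t = 4.740 μ d = 4.740 × 0.1635 × 35.638 = 27.619 km/s.
v = √(v_r² + v_t²) = √((-53.42)² + 27.619²) = √3616.51 = 60.137 km/s.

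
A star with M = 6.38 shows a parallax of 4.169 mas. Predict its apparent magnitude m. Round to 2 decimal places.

d = 1/p = 1/0.004169″ = 239.87 pc.
m − M = 5 log₁₀ d − 5 = 5 log₁₀(239.87) − 5 = 11.8999 − 5 = 6.8999.
m = M + (m − M) = 6.38 + 6.8999 = 13.28.

m = 13.28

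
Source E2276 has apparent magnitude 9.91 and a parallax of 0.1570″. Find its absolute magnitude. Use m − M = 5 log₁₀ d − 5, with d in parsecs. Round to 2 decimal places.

M = 10.89

d = 1/p = 1/0.1570″ = 6.3694 pc.
m − M = 5 log₁₀(6.3694) − 5 = 4.0205 − 5 = -0.9795.
M = m − (m − M) = 9.91 − (-0.9795) = 10.89.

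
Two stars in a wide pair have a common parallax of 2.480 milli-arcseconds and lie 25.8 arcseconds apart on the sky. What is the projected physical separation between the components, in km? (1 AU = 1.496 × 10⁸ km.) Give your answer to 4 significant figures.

1.556 × 10^12 km

d = 1/p = 1/0.002480″ = 403.23 pc.
At distance d (pc), an angle of θ arcsec spans θ·d AU: s = 25.8 × 403.23 = 10403 AU.
= 10403 × 1.496 × 10⁸ km = 1.5563 × 10^12 km.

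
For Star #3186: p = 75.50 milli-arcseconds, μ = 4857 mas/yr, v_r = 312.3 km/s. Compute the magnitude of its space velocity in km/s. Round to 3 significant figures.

436 km/s

d = 1/p = 1/0.07550″ = 13.245 pc.
μ = 4857 mas/yr = 4.857 ″/yr.
v_t = 4.740 μ d = 4.740 × 4.857 × 13.245 = 304.93 km/s.
v = √(v_r² + v_t²) = √(312.3² + 304.93²) = √190514 = 436.48 km/s.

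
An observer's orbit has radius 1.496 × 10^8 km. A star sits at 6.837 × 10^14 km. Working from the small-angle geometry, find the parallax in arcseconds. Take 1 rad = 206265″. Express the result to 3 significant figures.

θ ≈ B/d = (1.496 × 10^8) / (6.837 × 10^14) = 2.1881 × 10^-7 rad.
In arcseconds: 2.1881 × 10^-7 × 206265 = 0.045133″.

0.0451 arcsec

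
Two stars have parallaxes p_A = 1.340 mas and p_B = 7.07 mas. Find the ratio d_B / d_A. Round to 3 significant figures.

0.190

Since d = 1/p, d_B/d_A = p_A/p_B.
= 1.340 / 7.07 = 0.18953.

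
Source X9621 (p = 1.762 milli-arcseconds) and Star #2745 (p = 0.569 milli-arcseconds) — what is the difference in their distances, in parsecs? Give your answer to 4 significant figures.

d_A = 1/0.001762″ = 567.54 pc; d_B = 1/0.0005690″ = 1757.5 pc.
|d_B − d_A| = |1757.5 − 567.54| = 1190 pc.

1190 pc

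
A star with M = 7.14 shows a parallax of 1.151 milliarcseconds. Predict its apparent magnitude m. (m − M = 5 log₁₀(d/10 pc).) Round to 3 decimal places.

m = 16.835

d = 1/p = 1/0.001151″ = 868.81 pc.
m − M = 5 log₁₀ d − 5 = 5 log₁₀(868.81) − 5 = 14.6946 − 5 = 9.6946.
m = M + (m − M) = 7.14 + 9.6946 = 16.835.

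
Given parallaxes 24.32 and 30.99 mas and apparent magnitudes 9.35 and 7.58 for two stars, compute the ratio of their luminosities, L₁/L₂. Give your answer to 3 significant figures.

L₁/L₂ = 0.318

d₁ = 1/p₁ = 1/0.02432″ = 41.118 pc; d₂ = 1/p₂ = 1/0.03099″ = 32.268 pc.
M₁ = m₁ − 5 log₁₀ d₁ + 5 = 9.35 − 8.0702 + 5 = 6.2798.
M₂ = 7.58 − 7.5439 + 5 = 5.0361.
L₁/L₂ = 10^(0.4(M₂ − M₁)) = 10^(0.4 × (-1.2437)) = 10^(-0.49748) = 0.31807.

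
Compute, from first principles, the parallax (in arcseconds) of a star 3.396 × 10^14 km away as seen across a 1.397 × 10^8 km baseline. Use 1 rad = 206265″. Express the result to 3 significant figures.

θ ≈ B/d = (1.397 × 10^8) / (3.396 × 10^14) = 4.1137 × 10^-7 rad.
In arcseconds: 4.1137 × 10^-7 × 206265 = 0.084851″.

0.0849 arcsec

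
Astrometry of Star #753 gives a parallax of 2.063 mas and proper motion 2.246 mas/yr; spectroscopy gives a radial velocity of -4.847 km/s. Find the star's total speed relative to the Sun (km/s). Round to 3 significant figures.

d = 1/p = 1/0.002063″ = 484.73 pc.
μ = 2.246 mas/yr = 0.002246 ″/yr.
v_t = 4.740 μ d = 4.740 × 0.002246 × 484.73 = 5.1605 km/s.
v = √(v_r² + v_t²) = √((-4.847)² + 5.1605²) = √50.1242 = 7.0798 km/s.

7.08 km/s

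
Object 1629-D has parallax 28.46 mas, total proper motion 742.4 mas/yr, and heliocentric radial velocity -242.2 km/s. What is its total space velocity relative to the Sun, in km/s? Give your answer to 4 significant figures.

d = 1/p = 1/0.02846″ = 35.137 pc.
μ = 742.4 mas/yr = 0.7424 ″/yr.
v_t = 4.740 μ d = 4.740 × 0.7424 × 35.137 = 123.65 km/s.
v = √(v_r² + v_t²) = √((-242.2)² + 123.65²) = √73950.2 = 271.94 km/s.

271.9 km/s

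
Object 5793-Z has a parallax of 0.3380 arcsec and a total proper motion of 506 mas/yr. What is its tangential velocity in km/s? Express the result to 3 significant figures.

7.10 km/s

d = 1/p = 1/0.3380″ = 2.9586 pc.
μ = 506 mas/yr = 0.506 ″/yr.
v_t = 4.74 × μ × d = 4.74 × 0.506 × 2.9586 = 7.096 km/s.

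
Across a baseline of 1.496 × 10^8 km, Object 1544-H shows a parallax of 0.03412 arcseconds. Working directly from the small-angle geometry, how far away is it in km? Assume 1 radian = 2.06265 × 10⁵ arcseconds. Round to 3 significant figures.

θ = 0.03412″ = 0.03412/206265 = 1.6542 × 10^-7 rad.
d = B/θ = (1.496 × 10^8) / (1.6542 × 10^-7) = 9.0436 × 10^14 km.

9.04 × 10^14 km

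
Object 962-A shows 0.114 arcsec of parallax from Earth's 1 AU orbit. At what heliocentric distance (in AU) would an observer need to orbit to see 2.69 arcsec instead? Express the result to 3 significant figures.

23.6 AU

Parallax scales linearly with baseline: p ∝ B, so B = p_target / p_Earth × 1 AU.
B = 2.69 / 0.114 = 23.596 AU.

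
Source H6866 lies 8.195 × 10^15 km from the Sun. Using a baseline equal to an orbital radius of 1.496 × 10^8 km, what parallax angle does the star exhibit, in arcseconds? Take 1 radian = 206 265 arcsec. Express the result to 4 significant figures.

θ ≈ B/d = (1.496 × 10^8) / (8.195 × 10^15) = 1.8255 × 10^-8 rad.
In arcseconds: 1.8255 × 10^-8 × 206265 = 0.0037654″.

0.003765 arcsec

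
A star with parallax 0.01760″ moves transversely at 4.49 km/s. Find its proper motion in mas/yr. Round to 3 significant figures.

d = 1/p = 1/0.01760″ = 56.818 pc.
μ = v_t / (4.74 d) = 4.49 / (4.74 × 56.818) = 4.49 / 269.32 = 0.016672 ″/yr = 16.672 mas/yr.

16.7 mas/yr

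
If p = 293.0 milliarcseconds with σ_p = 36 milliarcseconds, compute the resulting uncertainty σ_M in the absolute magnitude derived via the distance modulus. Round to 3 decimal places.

σ_M = 0.267 mag

M = m − 5 log₁₀ d + 5 = m + 5 log₁₀ p + 5, so ∂M/∂p = 5/(p ln 10).
σ_M = (5/ln 10) · (σ_p/p) = 2.1715 × 36/293.0 = 2.1715 × 0.12287 = 0.26681.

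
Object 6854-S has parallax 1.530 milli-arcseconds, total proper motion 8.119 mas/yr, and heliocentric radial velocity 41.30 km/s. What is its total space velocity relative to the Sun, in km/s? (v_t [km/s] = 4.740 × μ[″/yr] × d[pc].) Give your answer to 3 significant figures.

d = 1/p = 1/0.001530″ = 653.59 pc.
μ = 8.119 mas/yr = 0.008119 ″/yr.
v_t = 4.740 μ d = 4.740 × 0.008119 × 653.59 = 25.153 km/s.
v = √(v_r² + v_t²) = √(41.30² + 25.153²) = √2338.36 = 48.357 km/s.

48.4 km/s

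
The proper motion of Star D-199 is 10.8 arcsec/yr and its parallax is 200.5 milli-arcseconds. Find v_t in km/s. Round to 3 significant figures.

d = 1/p = 1/0.2005″ = 4.9875 pc.
v_t = 4.74 × μ × d = 4.74 × 10.8 × 4.9875 = 255.32 km/s.

255 km/s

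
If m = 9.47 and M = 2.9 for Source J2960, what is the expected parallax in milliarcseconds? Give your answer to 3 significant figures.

m − M = 9.47 − 2.9 = 6.57.
d = 10^((m−M)/5 + 1) = 10^2.314 = 206.06 pc.
p = 1/d = 1/206.06 = 0.004853 arcsec = 4.853 mas.

4.85 mas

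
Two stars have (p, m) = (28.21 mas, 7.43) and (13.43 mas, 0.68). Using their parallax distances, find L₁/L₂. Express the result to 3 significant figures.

d₁ = 1/p₁ = 1/0.02821″ = 35.448 pc; d₂ = 1/p₂ = 1/0.01343″ = 74.46 pc.
M₁ = m₁ − 5 log₁₀ d₁ + 5 = 7.43 − 7.7480 + 5 = 4.6820.
M₂ = 0.68 − 9.3596 + 5 = -3.6796.
L₁/L₂ = 10^(0.4(M₂ − M₁)) = 10^(0.4 × (-8.3616)) = 10^(-3.34464) = 0.00045223.

L₁/L₂ = 0.000452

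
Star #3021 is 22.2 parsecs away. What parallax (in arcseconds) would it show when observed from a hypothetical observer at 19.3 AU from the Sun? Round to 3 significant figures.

0.869 arcsec

p (arcsec) = B (AU) / d (pc).
p = 19.3 / 22.2 = 0.86937 arcsec.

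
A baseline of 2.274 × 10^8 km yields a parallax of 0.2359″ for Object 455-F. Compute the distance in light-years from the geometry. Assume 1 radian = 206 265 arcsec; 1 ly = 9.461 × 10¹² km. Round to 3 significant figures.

21.0 ly

θ = 0.2359″ = 0.2359/206265 = 1.1437 × 10^-6 rad.
d = B/θ = (2.274 × 10^8) / (1.1437 × 10^-6) = 1.9883 × 10^14 km = (1.9883 × 10^14) / (9.461 × 10^12) ly = 21.016 ly.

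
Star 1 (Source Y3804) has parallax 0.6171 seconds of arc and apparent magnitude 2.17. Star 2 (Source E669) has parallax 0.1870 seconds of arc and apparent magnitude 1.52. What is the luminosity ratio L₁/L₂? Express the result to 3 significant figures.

d₁ = 1/p₁ = 1/0.6171″ = 1.6205 pc; d₂ = 1/p₂ = 1/0.1870″ = 5.3476 pc.
M₁ = m₁ − 5 log₁₀ d₁ + 5 = 2.17 − 1.0482 + 5 = 6.1218.
M₂ = 1.52 − 3.6408 + 5 = 2.8792.
L₁/L₂ = 10^(0.4(M₂ − M₁)) = 10^(0.4 × (-3.2426)) = 10^(-1.29704) = 0.050461.

L₁/L₂ = 0.0505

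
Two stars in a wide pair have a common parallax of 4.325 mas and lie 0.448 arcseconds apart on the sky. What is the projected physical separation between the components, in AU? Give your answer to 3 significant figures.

d = 1/p = 1/0.004325″ = 231.21 pc.
At distance d (pc), an angle of θ arcsec spans θ·d AU: s = 0.448 × 231.21 = 103.58 AU.

104 AU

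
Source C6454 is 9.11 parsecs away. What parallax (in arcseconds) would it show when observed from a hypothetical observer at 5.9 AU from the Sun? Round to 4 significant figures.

p (arcsec) = B (AU) / d (pc).
p = 5.9 / 9.11 = 0.64764 arcsec.

0.6476 arcsec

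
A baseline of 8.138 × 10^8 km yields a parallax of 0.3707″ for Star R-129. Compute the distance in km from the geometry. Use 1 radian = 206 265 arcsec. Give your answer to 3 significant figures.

4.53 × 10^14 km

θ = 0.3707″ = 0.3707/206265 = 1.7972 × 10^-6 rad.
d = B/θ = (8.138 × 10^8) / (1.7972 × 10^-6) = 4.5282 × 10^14 km.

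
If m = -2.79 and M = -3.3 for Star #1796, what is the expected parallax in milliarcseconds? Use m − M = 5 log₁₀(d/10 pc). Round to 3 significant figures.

79.1 mas

m − M = -2.79 − (-3.3) = 0.51.
d = 10^((m−M)/5 + 1) = 10^1.102 = 12.647 pc.
p = 1/d = 1/12.647 = 0.07907 arcsec = 79.07 mas.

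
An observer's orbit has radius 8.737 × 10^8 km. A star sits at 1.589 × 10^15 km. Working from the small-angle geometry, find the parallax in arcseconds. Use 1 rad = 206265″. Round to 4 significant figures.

θ ≈ B/d = (8.737 × 10^8) / (1.589 × 10^15) = 5.4984 × 10^-7 rad.
In arcseconds: 5.4984 × 10^-7 × 206265 = 0.11341″.

0.1134 arcsec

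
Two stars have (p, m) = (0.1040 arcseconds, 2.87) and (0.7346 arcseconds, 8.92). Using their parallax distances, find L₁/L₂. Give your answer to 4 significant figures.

d₁ = 1/p₁ = 1/0.1040″ = 9.6154 pc; d₂ = 1/p₂ = 1/0.7346″ = 1.3613 pc.
M₁ = m₁ − 5 log₁₀ d₁ + 5 = 2.87 − 4.9148 + 5 = 2.9552.
M₂ = 8.92 − 0.6698 + 5 = 13.2502.
L₁/L₂ = 10^(0.4(M₂ − M₁)) = 10^(0.4 × 10.2950) = 10^4.11800 = 13122.

L₁/L₂ = 13120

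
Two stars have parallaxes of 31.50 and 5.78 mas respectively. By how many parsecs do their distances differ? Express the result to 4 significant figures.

141.3 pc

d_A = 1/0.03150″ = 31.746 pc; d_B = 1/0.005780″ = 173.01 pc.
|d_B − d_A| = |173.01 − 31.746| = 141.26 pc.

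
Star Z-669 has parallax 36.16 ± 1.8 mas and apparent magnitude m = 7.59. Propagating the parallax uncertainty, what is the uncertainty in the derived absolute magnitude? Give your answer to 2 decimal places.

M = m − 5 log₁₀ d + 5 = m + 5 log₁₀ p + 5, so ∂M/∂p = 5/(p ln 10).
σ_M = (5/ln 10) · (σ_p/p) = 2.1715 × 1.8/36.16 = 2.1715 × 0.049779 = 0.1081.

σ_M = 0.11 mag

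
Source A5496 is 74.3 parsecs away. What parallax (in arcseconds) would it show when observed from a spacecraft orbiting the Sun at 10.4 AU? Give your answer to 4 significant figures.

0.1400 arcsec

p (arcsec) = B (AU) / d (pc).
p = 10.4 / 74.3 = 0.13997 arcsec.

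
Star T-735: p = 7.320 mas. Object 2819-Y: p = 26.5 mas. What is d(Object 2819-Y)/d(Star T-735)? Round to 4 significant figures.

0.2762

Since d = 1/p, d_B/d_A = p_A/p_B.
= 7.320 / 26.5 = 0.27623.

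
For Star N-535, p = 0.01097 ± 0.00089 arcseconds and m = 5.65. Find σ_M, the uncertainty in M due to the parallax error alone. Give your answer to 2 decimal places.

M = m − 5 log₁₀ d + 5 = m + 5 log₁₀ p + 5, so ∂M/∂p = 5/(p ln 10).
σ_M = (5/ln 10) · (σ_p/p) = 2.1715 × 0.00089/0.01097 = 2.1715 × 0.08113 = 0.17617.

σ_M = 0.18 mag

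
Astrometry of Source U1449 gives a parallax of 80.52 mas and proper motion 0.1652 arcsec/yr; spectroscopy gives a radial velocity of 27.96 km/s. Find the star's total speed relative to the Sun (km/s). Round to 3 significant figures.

d = 1/p = 1/0.08052″ = 12.419 pc.
v_t = 4.740 μ d = 4.740 × 0.1652 × 12.419 = 9.7247 km/s.
v = √(v_r² + v_t²) = √(27.96² + 9.7247²) = √876.331 = 29.603 km/s.

29.6 km/s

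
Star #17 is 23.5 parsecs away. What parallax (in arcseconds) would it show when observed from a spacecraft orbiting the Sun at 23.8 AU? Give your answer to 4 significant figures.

p (arcsec) = B (AU) / d (pc).
p = 23.8 / 23.5 = 1.0128 arcsec.

1.013 arcsec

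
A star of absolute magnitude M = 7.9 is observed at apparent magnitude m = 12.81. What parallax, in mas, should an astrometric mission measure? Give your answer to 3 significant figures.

m − M = 12.81 − 7.9 = 4.91.
d = 10^((m−M)/5 + 1) = 10^1.982 = 95.94 pc.
p = 1/d = 1/95.94 = 0.010423 arcsec = 10.423 mas.

10.4 mas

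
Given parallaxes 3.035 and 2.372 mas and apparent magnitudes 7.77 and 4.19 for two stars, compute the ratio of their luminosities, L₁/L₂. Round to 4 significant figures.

d₁ = 1/p₁ = 1/0.003035″ = 329.49 pc; d₂ = 1/p₂ = 1/0.002372″ = 421.59 pc.
M₁ = m₁ − 5 log₁₀ d₁ + 5 = 7.77 − 12.5892 + 5 = 0.1808.
M₂ = 4.19 − 13.1245 + 5 = -3.9345.
L₁/L₂ = 10^(0.4(M₂ − M₁)) = 10^(0.4 × (-4.1153)) = 10^(-1.64612) = 0.022588.

L₁/L₂ = 0.02259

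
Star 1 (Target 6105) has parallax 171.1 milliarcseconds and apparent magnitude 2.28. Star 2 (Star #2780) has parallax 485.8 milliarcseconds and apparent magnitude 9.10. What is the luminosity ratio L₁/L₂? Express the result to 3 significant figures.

L₁/L₂ = 4310

d₁ = 1/p₁ = 1/0.1711″ = 5.8445 pc; d₂ = 1/p₂ = 1/0.4858″ = 2.0585 pc.
M₁ = m₁ − 5 log₁₀ d₁ + 5 = 2.28 − 3.8337 + 5 = 3.4463.
M₂ = 9.10 − 1.5678 + 5 = 12.5322.
L₁/L₂ = 10^(0.4(M₂ − M₁)) = 10^(0.4 × 9.0859) = 10^3.63436 = 4308.8.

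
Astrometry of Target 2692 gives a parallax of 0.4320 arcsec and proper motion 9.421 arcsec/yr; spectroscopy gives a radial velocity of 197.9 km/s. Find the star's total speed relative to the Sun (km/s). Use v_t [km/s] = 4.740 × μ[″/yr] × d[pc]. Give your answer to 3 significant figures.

223 km/s

d = 1/p = 1/0.4320″ = 2.3148 pc.
v_t = 4.740 μ d = 4.740 × 9.421 × 2.3148 = 103.37 km/s.
v = √(v_r² + v_t²) = √(197.9² + 103.37²) = √49849.8 = 223.27 km/s.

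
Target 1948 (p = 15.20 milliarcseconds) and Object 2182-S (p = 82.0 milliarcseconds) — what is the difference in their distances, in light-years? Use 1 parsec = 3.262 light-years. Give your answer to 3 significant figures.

d_A = 1/0.01520″ = 65.789 pc; d_B = 1/0.08200″ = 12.195 pc.
|d_B − d_A| = |12.195 − 65.789| = 53.594 pc = 53.594 × 3.262 ly = 174.82 ly.

175 ly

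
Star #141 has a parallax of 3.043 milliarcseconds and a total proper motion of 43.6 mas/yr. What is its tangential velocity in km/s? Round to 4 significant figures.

67.91 km/s

d = 1/p = 1/0.003043″ = 328.62 pc.
μ = 43.6 mas/yr = 0.0436 ″/yr.
v_t = 4.74 × μ × d = 4.74 × 0.0436 × 328.62 = 67.914 km/s.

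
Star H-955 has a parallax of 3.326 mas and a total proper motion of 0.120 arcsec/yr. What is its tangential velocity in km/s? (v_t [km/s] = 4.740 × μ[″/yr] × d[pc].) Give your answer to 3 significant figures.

d = 1/p = 1/0.003326″ = 300.66 pc.
v_t = 4.74 × μ × d = 4.74 × 0.120 × 300.66 = 171.02 km/s.

171 km/s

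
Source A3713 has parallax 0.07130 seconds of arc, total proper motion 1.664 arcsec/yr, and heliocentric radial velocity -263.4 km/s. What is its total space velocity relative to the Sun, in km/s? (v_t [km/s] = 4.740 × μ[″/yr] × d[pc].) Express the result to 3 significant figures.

286 km/s

d = 1/p = 1/0.07130″ = 14.025 pc.
v_t = 4.740 μ d = 4.740 × 1.664 × 14.025 = 110.62 km/s.
v = √(v_r² + v_t²) = √((-263.4)² + 110.62²) = √81616.3 = 285.69 km/s.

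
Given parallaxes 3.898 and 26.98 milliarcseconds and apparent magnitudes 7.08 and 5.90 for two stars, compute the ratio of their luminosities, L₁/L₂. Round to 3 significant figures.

L₁/L₂ = 16.2

d₁ = 1/p₁ = 1/0.003898″ = 256.54 pc; d₂ = 1/p₂ = 1/0.02698″ = 37.064 pc.
M₁ = m₁ − 5 log₁₀ d₁ + 5 = 7.08 − 12.0458 + 5 = 0.0342.
M₂ = 5.90 − 7.8448 + 5 = 3.0552.
L₁/L₂ = 10^(0.4(M₂ − M₁)) = 10^(0.4 × 3.0210) = 10^1.20840 = 16.158.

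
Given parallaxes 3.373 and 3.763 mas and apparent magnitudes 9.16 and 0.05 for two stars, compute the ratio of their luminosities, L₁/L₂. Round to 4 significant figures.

L₁/L₂ = 0.0002825

d₁ = 1/p₁ = 1/0.003373″ = 296.47 pc; d₂ = 1/p₂ = 1/0.003763″ = 265.75 pc.
M₁ = m₁ − 5 log₁₀ d₁ + 5 = 9.16 − 12.3599 + 5 = 1.8001.
M₂ = 0.05 − 12.1224 + 5 = -7.0724.
L₁/L₂ = 10^(0.4(M₂ − M₁)) = 10^(0.4 × (-8.8725)) = 10^(-3.54900) = 0.00028249.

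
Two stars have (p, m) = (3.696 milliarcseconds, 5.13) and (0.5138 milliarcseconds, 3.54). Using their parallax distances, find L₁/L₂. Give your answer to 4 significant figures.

d₁ = 1/p₁ = 1/0.003696″ = 270.56 pc; d₂ = 1/p₂ = 1/0.0005138″ = 1946.3 pc.
M₁ = m₁ − 5 log₁₀ d₁ + 5 = 5.13 − 12.1613 + 5 = -2.0313.
M₂ = 3.54 − 16.4460 + 5 = -7.9060.
L₁/L₂ = 10^(0.4(M₂ − M₁)) = 10^(0.4 × (-5.8747)) = 10^(-2.34988) = 0.0044681.

L₁/L₂ = 0.004468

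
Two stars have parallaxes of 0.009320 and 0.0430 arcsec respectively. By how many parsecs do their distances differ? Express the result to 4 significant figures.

84.04 pc

d_A = 1/0.009320″ = 107.3 pc; d_B = 1/0.04300″ = 23.256 pc.
|d_B − d_A| = |23.256 − 107.3| = 84.044 pc.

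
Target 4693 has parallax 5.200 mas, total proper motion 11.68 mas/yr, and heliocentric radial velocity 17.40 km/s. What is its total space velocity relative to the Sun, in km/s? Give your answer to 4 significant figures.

20.40 km/s

d = 1/p = 1/0.005200″ = 192.31 pc.
μ = 11.68 mas/yr = 0.01168 ″/yr.
v_t = 4.740 μ d = 4.740 × 0.01168 × 192.31 = 10.647 km/s.
v = √(v_r² + v_t²) = √(17.40² + 10.647²) = √416.119 = 20.399 km/s.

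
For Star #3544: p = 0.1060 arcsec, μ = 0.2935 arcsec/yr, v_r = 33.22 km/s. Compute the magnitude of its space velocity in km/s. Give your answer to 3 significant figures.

35.7 km/s

d = 1/p = 1/0.1060″ = 9.434 pc.
v_t = 4.740 μ d = 4.740 × 0.2935 × 9.434 = 13.124 km/s.
v = √(v_r² + v_t²) = √(33.22² + 13.124²) = √1275.81 = 35.718 km/s.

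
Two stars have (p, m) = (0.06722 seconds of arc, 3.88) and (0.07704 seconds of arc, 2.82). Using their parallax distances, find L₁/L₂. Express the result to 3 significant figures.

d₁ = 1/p₁ = 1/0.06722″ = 14.877 pc; d₂ = 1/p₂ = 1/0.07704″ = 12.98 pc.
M₁ = m₁ − 5 log₁₀ d₁ + 5 = 3.88 − 5.8626 + 5 = 3.0174.
M₂ = 2.82 − 5.5664 + 5 = 2.2536.
L₁/L₂ = 10^(0.4(M₂ − M₁)) = 10^(0.4 × (-0.7638)) = 10^(-0.30552) = 0.49486.

L₁/L₂ = 0.495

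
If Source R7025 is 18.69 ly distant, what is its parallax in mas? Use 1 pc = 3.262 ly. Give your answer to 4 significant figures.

d = 18.69 ly ÷ 3.262 = 5.7296 pc.
p = 1/d = 1/5.7296 = 0.17453 arcsec.
= 0.17453 × 1000 = 174.53 mas.

174.5 mas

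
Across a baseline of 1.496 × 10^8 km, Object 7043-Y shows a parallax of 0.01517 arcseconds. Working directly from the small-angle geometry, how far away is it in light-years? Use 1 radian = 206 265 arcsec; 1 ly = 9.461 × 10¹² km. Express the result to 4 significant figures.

θ = 0.01517″ = 0.01517/206265 = 7.3546 × 10^-8 rad.
d = B/θ = (1.496 × 10^8) / (7.3546 × 10^-8) = 2.0341 × 10^15 km = (2.0341 × 10^15) / (9.461 × 10^12) ly = 215 ly.

215.0 ly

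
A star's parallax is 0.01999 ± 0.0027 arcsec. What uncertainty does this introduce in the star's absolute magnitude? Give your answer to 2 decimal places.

M = m − 5 log₁₀ d + 5 = m + 5 log₁₀ p + 5, so ∂M/∂p = 5/(p ln 10).
σ_M = (5/ln 10) · (σ_p/p) = 2.1715 × 0.0027/0.01999 = 2.1715 × 0.13507 = 0.2933.

σ_M = 0.29 mag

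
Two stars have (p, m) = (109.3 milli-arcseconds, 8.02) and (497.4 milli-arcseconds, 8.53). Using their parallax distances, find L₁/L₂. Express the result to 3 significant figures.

L₁/L₂ = 33.1

d₁ = 1/p₁ = 1/0.1093″ = 9.1491 pc; d₂ = 1/p₂ = 1/0.4974″ = 2.0105 pc.
M₁ = m₁ − 5 log₁₀ d₁ + 5 = 8.02 − 4.8069 + 5 = 8.2131.
M₂ = 8.53 − 1.5165 + 5 = 12.0135.
L₁/L₂ = 10^(0.4(M₂ − M₁)) = 10^(0.4 × 3.8004) = 10^1.52016 = 33.125.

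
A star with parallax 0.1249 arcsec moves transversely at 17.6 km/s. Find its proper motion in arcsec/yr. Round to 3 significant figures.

d = 1/p = 1/0.1249″ = 8.0064 pc.
μ = v_t / (4.74 d) = 17.6 / (4.74 × 8.0064) = 17.6 / 37.95 = 0.46377 ″/yr.

0.464 arcsec/yr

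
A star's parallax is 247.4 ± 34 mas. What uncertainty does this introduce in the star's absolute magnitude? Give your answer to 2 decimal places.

σ_M = 0.30 mag

M = m − 5 log₁₀ d + 5 = m + 5 log₁₀ p + 5, so ∂M/∂p = 5/(p ln 10).
σ_M = (5/ln 10) · (σ_p/p) = 2.1715 × 34/247.4 = 2.1715 × 0.13743 = 0.29843.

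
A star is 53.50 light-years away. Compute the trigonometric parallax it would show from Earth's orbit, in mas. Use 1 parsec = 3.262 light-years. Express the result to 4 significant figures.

d = 53.50 ly ÷ 3.262 = 16.401 pc.
p = 1/d = 1/16.401 = 0.060972 arcsec.
= 0.060972 × 1000 = 60.972 mas.

60.97 mas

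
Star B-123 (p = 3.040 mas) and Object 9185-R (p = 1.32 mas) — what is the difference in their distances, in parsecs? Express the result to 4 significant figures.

428.6 pc

d_A = 1/0.003040″ = 328.95 pc; d_B = 1/0.001320″ = 757.58 pc.
|d_B − d_A| = |757.58 − 328.95| = 428.63 pc.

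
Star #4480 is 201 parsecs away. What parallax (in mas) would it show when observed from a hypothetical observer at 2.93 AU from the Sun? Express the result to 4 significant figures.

14.58 mas

p (arcsec) = B (AU) / d (pc).
p = 2.93 / 201 = 0.014577 arcsec = 14.577 mas.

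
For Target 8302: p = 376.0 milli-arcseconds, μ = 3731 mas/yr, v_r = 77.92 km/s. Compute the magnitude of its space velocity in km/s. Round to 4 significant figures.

91.02 km/s

d = 1/p = 1/0.3760″ = 2.6596 pc.
μ = 3731 mas/yr = 3.731 ″/yr.
v_t = 4.740 μ d = 4.740 × 3.731 × 2.6596 = 47.035 km/s.
v = √(v_r² + v_t²) = √(77.92² + 47.035²) = √8283.82 = 91.015 km/s.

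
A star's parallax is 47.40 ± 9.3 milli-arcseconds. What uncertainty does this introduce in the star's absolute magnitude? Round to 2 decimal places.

M = m − 5 log₁₀ d + 5 = m + 5 log₁₀ p + 5, so ∂M/∂p = 5/(p ln 10).
σ_M = (5/ln 10) · (σ_p/p) = 2.1715 × 9.3/47.40 = 2.1715 × 0.1962 = 0.42605.

σ_M = 0.43 mag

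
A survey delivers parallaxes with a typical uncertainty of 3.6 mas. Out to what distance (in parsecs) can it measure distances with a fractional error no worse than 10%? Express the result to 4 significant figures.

27.78 pc

σ_d/d = σ_p/p, so the condition is σ_p/p ≤ 0.10, i.e. p ≥ σ_p/0.10.
p_min = 3.6/0.10 = 36 mas = 0.036 arcsec.
d_max = 1/p_min = 1/0.036 = 27.778 pc.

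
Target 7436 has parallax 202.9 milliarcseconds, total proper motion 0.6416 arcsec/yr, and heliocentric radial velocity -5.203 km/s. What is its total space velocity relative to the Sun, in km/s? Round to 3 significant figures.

d = 1/p = 1/0.2029″ = 4.9285 pc.
v_t = 4.740 μ d = 4.740 × 0.6416 × 4.9285 = 14.988 km/s.
v = √(v_r² + v_t²) = √((-5.203)² + 14.988²) = √251.711 = 15.865 km/s.

15.9 km/s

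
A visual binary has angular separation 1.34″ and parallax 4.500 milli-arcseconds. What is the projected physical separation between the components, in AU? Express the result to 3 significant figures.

d = 1/p = 1/0.004500″ = 222.22 pc.
At distance d (pc), an angle of θ arcsec spans θ·d AU: s = 1.34 × 222.22 = 297.77 AU.

298 AU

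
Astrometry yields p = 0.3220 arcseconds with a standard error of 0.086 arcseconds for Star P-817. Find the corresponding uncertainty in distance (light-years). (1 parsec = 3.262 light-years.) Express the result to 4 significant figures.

2.706 ly

d = 1/p, so σ_d = σ_p / p².
σ_d = 0.0860 / (0.3220)² = 0.0860 / 0.10368 = 0.82948 pc = 0.82948 × 3.262 ly = 2.7058 ly.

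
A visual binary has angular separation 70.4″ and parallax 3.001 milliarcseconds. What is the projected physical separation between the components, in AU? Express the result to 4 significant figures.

23460 AU

d = 1/p = 1/0.003001″ = 333.22 pc.
At distance d (pc), an angle of θ arcsec spans θ·d AU: s = 70.4 × 333.22 = 23459 AU.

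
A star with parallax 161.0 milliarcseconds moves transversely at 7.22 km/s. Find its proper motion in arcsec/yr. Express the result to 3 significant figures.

0.245 arcsec/yr

d = 1/p = 1/0.1610″ = 6.2112 pc.
μ = v_t / (4.74 d) = 7.22 / (4.74 × 6.2112) = 7.22 / 29.441 = 0.24524 ″/yr.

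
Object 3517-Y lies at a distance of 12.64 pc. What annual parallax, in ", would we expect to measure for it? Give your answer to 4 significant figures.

0.07911 "

p = 1/d = 1/12.64 = 0.079114 arcsec.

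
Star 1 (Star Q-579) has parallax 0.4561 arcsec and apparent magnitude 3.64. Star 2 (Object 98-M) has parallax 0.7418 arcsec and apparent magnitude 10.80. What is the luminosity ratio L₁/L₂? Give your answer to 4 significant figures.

L₁/L₂ = 1934

d₁ = 1/p₁ = 1/0.4561″ = 2.1925 pc; d₂ = 1/p₂ = 1/0.7418″ = 1.3481 pc.
M₁ = m₁ − 5 log₁₀ d₁ + 5 = 3.64 − 1.7047 + 5 = 6.9353.
M₂ = 10.80 − 0.6486 + 5 = 15.1514.
L₁/L₂ = 10^(0.4(M₂ − M₁)) = 10^(0.4 × 8.2161) = 10^3.28644 = 1933.9.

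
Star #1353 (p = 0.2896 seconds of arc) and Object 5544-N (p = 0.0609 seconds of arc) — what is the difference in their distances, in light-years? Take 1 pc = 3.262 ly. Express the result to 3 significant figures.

d_A = 1/0.2896″ = 3.453 pc; d_B = 1/0.06090″ = 16.42 pc.
|d_B − d_A| = |16.42 − 3.453| = 12.967 pc = 12.967 × 3.262 ly = 42.298 ly.

42.3 ly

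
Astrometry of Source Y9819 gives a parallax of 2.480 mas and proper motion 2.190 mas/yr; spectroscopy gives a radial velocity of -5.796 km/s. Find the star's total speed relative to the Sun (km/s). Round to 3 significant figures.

7.15 km/s

d = 1/p = 1/0.002480″ = 403.23 pc.
μ = 2.190 mas/yr = 0.002190 ″/yr.
v_t = 4.740 μ d = 4.740 × 0.002190 × 403.23 = 4.1858 km/s.
v = √(v_r² + v_t²) = √((-5.796)² + 4.1858²) = √51.1145 = 7.1494 km/s.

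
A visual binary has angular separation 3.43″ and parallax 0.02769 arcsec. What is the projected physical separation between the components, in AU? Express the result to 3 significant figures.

d = 1/p = 1/0.02769″ = 36.114 pc.
At distance d (pc), an angle of θ arcsec spans θ·d AU: s = 3.43 × 36.114 = 123.87 AU.

124 AU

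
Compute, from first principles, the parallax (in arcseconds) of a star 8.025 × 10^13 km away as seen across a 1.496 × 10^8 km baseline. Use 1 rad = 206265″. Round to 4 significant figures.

0.3845 arcsec

θ ≈ B/d = (1.496 × 10^8) / (8.025 × 10^13) = 1.8642 × 10^-6 rad.
In arcseconds: 1.8642 × 10^-6 × 206265 = 0.38452″.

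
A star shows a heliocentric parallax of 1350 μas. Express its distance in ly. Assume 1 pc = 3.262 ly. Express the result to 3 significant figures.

p = 1350 μas = 0.001350 arcsec.
d = 1/p = 1/0.001350 = 740.74 pc.
In light-years: 740.74 × 3.262 = 2416.3 ly.

2420 ly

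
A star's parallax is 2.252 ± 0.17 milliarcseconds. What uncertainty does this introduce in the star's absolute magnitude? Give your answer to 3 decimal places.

M = m − 5 log₁₀ d + 5 = m + 5 log₁₀ p + 5, so ∂M/∂p = 5/(p ln 10).
σ_M = (5/ln 10) · (σ_p/p) = 2.1715 × 0.17/2.252 = 2.1715 × 0.075488 = 0.16392.

σ_M = 0.164 mag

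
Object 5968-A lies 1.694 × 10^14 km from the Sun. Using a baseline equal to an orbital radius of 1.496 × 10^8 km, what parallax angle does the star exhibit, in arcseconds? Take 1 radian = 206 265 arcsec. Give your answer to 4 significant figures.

0.1822 arcsec

θ ≈ B/d = (1.496 × 10^8) / (1.694 × 10^14) = 8.8312 × 10^-7 rad.
In arcseconds: 8.8312 × 10^-7 × 206265 = 0.18216″.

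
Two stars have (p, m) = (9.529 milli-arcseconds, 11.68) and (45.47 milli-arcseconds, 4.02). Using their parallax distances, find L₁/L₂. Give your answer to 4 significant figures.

L₁/L₂ = 0.01965

d₁ = 1/p₁ = 1/0.009529″ = 104.94 pc; d₂ = 1/p₂ = 1/0.04547″ = 21.993 pc.
M₁ = m₁ − 5 log₁₀ d₁ + 5 = 11.68 − 10.1047 + 5 = 6.5753.
M₂ = 4.02 − 6.7114 + 5 = 2.3086.
L₁/L₂ = 10^(0.4(M₂ − M₁)) = 10^(0.4 × (-4.2667)) = 10^(-1.70668) = 0.019648.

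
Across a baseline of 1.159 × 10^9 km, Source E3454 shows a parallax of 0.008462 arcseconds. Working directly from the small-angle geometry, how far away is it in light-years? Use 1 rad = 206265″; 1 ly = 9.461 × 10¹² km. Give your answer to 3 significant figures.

θ = 0.008462″ = 0.008462/206265 = 4.1025 × 10^-8 rad.
d = B/θ = (1.159 × 10^9) / (4.1025 × 10^-8) = 2.8251 × 10^16 km = (2.8251 × 10^16) / (9.461 × 10^12) ly = 2986 ly.

2990 ly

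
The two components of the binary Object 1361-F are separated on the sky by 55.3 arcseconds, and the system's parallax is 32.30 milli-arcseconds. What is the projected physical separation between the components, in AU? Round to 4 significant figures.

1712 AU

d = 1/p = 1/0.03230″ = 30.96 pc.
At distance d (pc), an angle of θ arcsec spans θ·d AU: s = 55.3 × 30.96 = 1712.1 AU.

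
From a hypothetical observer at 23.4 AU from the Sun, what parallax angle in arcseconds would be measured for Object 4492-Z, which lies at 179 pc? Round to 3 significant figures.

0.131 arcsec

p (arcsec) = B (AU) / d (pc).
p = 23.4 / 179 = 0.13073 arcsec.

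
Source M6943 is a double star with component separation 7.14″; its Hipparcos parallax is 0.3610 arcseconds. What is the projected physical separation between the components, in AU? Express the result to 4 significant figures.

d = 1/p = 1/0.3610″ = 2.7701 pc.
At distance d (pc), an angle of θ arcsec spans θ·d AU: s = 7.14 × 2.7701 = 19.779 AU.

19.78 AU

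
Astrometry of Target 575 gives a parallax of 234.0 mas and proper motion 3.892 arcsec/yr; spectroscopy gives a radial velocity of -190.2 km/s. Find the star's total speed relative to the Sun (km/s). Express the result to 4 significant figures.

d = 1/p = 1/0.2340″ = 4.2735 pc.
v_t = 4.740 μ d = 4.740 × 3.892 × 4.2735 = 78.838 km/s.
v = √(v_r² + v_t²) = √((-190.2)² + 78.838²) = √42391.5 = 205.89 km/s.

205.9 km/s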